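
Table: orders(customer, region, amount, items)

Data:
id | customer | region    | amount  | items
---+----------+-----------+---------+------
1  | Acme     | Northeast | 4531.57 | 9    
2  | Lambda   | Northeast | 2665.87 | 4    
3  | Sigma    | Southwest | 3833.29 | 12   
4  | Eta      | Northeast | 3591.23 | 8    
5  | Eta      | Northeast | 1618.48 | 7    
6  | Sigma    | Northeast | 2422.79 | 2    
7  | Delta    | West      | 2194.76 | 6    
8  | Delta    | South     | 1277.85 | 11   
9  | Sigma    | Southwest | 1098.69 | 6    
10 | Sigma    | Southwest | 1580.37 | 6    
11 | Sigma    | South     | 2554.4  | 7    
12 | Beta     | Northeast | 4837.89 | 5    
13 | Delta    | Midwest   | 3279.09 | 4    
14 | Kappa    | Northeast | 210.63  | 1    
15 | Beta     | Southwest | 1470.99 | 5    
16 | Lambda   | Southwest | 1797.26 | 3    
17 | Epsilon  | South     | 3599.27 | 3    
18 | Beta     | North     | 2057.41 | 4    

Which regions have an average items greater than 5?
SELECT region, AVG(items)
FROM orders
GROUP BY region
HAVING AVG(items) > 5

Result:
  Northeast: avg=5.14
  South: avg=7.00
  Southwest: avg=6.40
  West: avg=6.00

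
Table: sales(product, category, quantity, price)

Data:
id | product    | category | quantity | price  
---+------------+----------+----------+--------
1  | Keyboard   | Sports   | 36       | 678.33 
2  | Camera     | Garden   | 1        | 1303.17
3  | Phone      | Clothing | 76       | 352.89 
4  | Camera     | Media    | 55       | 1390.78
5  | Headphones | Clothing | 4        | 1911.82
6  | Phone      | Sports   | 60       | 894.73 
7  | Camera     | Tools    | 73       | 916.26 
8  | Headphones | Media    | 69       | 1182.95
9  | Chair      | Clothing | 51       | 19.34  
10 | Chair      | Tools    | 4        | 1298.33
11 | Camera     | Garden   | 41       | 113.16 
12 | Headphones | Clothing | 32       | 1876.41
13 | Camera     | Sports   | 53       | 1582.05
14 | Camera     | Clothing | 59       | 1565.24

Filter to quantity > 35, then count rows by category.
SELECT category, COUNT(*)
FROM sales
WHERE quantity > 35
GROUP BY category

Note: WHERE filters rows before grouping.

Result:
  Clothing: 3
  Garden: 1
  Media: 2
  Sports: 3
  Tools: 1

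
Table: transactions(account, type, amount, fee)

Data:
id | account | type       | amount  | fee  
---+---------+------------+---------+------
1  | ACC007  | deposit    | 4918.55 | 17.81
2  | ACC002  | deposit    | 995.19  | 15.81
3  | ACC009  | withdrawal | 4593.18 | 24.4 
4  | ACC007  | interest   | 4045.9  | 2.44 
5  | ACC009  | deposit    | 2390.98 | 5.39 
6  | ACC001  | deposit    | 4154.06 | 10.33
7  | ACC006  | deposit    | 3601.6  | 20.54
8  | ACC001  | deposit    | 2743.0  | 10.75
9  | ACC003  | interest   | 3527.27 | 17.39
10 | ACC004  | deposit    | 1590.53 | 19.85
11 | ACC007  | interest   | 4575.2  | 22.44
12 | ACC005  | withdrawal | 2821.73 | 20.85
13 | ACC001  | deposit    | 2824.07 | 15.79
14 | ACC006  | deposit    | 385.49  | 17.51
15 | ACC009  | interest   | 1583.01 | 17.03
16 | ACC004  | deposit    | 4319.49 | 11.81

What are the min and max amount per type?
SELECT type, MIN(amount), MAX(amount)
FROM transactions
GROUP BY type

Result:
  deposit: min=385.49, max=4918.55
  interest: min=1583.01, max=4575.20
  withdrawal: min=2821.73, max=4593.18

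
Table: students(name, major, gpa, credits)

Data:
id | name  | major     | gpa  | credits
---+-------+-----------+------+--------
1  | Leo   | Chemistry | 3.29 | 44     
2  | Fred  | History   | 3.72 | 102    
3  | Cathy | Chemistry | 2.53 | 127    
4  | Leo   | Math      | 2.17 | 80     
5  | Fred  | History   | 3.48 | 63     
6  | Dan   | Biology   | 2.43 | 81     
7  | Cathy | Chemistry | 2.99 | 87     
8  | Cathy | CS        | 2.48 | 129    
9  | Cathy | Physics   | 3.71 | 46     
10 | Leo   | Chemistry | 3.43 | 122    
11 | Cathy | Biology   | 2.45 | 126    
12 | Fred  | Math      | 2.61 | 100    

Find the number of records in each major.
SELECT major, COUNT(*) as count
FROM students
GROUP BY major

Result:
  Biology: 2
  CS: 1
  Chemistry: 4
  History: 2
  Math: 2
  Physics: 1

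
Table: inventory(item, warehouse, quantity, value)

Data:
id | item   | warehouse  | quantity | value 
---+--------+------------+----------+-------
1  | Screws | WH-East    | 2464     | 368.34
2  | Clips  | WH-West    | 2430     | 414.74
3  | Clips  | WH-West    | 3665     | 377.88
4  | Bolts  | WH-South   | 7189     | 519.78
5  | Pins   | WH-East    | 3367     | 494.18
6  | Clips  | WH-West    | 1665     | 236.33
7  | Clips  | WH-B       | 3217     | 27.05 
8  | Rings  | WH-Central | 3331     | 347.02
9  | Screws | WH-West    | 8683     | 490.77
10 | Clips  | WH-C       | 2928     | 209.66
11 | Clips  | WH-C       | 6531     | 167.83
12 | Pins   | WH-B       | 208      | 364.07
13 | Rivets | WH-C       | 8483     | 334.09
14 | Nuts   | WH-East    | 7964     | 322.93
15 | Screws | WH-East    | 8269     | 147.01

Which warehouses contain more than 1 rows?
SELECT warehouse, COUNT(*) as cnt
FROM inventory
GROUP BY warehouse
HAVING COUNT(*) > 1

Result:
  WH-B: 2
  WH-C: 3
  WH-East: 4
  WH-West: 4

Note: HAVING filters groups after aggregation, WHERE filters rows before.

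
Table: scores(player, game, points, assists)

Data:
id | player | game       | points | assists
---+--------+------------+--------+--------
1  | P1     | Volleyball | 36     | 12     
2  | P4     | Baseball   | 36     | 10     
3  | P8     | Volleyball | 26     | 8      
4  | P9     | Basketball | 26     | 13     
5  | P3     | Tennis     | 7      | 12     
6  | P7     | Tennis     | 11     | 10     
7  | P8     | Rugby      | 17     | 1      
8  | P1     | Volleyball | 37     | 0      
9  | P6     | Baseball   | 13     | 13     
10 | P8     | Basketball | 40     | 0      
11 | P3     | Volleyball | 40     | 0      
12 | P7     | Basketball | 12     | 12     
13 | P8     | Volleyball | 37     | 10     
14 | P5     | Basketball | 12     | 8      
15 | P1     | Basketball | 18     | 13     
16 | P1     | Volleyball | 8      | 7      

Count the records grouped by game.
SELECT game, COUNT(*) as count
FROM scores
GROUP BY game

Result:
  Baseball: 2
  Basketball: 5
  Rugby: 1
  Tennis: 2
  Volleyball: 6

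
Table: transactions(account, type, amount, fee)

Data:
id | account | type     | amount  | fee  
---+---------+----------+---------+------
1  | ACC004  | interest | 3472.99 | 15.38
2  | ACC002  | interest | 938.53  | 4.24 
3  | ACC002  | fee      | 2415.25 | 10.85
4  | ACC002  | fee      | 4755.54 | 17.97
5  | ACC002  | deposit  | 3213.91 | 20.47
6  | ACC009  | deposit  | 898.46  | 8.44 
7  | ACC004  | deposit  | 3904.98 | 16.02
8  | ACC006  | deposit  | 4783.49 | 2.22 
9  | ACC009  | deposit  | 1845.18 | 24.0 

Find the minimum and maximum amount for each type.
SELECT type, MIN(amount), MAX(amount)
FROM transactions
GROUP BY type

Result:
  deposit: min=898.46, max=4783.49
  fee: min=2415.25, max=4755.54
  interest: min=938.53, max=3472.99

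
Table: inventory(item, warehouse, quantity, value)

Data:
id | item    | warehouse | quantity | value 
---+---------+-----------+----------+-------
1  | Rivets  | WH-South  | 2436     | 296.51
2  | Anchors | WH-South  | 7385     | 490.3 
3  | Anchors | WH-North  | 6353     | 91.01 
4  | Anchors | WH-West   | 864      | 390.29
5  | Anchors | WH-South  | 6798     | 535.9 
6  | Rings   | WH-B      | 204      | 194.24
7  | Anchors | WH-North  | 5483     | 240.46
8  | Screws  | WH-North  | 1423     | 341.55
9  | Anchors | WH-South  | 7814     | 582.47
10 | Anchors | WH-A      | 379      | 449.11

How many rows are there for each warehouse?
SELECT warehouse, COUNT(*) as count
FROM inventory
GROUP BY warehouse

Result:
  WH-A: 1
  WH-B: 1
  WH-North: 3
  WH-South: 4
  WH-West: 1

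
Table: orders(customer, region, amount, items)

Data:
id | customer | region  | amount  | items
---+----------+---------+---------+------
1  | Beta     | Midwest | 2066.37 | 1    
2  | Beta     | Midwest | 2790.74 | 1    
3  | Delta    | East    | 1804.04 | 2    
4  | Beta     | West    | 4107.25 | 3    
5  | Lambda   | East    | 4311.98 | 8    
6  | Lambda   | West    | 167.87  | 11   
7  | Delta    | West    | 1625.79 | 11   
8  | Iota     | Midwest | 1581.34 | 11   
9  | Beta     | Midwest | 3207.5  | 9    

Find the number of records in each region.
SELECT region, COUNT(*) as count
FROM orders
GROUP BY region

Result:
  East: 2
  Midwest: 4
  West: 3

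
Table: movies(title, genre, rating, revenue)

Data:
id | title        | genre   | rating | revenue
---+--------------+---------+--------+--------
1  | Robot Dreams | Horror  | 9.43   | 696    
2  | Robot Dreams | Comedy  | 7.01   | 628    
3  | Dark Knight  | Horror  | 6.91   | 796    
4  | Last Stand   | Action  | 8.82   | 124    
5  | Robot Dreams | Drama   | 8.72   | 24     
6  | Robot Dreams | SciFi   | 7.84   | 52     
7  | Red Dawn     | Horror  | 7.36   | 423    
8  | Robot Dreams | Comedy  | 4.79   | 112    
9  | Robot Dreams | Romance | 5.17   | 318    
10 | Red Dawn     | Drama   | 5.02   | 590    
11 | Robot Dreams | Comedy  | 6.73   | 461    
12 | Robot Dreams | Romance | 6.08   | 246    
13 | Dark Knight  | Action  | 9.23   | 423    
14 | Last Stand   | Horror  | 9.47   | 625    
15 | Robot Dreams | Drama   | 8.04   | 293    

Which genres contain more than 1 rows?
SELECT genre, COUNT(*) as cnt
FROM movies
GROUP BY genre
HAVING COUNT(*) > 1

Result:
  Action: 2
  Comedy: 3
  Drama: 3
  Horror: 4
  Romance: 2

Note: HAVING filters groups after aggregation, WHERE filters rows before.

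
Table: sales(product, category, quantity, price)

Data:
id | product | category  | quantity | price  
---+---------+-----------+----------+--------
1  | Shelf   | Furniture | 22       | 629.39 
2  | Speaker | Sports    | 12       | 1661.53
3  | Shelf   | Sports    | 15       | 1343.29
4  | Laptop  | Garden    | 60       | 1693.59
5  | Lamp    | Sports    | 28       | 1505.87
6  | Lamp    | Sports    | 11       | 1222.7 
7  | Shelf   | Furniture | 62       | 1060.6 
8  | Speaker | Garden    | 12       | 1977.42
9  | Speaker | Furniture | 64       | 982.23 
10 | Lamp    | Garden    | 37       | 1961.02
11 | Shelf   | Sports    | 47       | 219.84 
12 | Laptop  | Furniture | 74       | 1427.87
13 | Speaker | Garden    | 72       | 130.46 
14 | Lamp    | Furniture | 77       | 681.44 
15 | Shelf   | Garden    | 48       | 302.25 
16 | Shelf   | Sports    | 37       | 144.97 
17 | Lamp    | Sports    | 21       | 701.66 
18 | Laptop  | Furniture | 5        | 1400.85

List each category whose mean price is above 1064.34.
SELECT category, AVG(price)
FROM sales
GROUP BY category
HAVING AVG(price) > 1064.34

Result:
  Garden: avg=1212.95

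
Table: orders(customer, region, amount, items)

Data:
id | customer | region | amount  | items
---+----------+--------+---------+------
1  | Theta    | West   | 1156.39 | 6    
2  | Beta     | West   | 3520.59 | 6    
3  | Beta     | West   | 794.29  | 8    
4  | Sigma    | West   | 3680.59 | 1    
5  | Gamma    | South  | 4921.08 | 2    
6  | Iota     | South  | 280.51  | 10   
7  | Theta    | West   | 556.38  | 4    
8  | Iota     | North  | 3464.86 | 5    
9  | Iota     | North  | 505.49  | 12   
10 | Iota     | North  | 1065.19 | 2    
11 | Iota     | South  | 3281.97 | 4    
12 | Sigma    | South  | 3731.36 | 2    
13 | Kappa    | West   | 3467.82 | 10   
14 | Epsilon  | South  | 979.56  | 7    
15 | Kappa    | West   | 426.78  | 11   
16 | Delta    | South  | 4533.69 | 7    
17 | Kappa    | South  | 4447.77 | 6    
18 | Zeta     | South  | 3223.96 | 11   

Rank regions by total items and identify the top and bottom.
SELECT region, SUM(items)
FROM orders
GROUP BY region
ORDER BY SUM(items)

All groups:
  North: 19
  West: 46
  South: 49

Highest: South (49)
Lowest: North (19)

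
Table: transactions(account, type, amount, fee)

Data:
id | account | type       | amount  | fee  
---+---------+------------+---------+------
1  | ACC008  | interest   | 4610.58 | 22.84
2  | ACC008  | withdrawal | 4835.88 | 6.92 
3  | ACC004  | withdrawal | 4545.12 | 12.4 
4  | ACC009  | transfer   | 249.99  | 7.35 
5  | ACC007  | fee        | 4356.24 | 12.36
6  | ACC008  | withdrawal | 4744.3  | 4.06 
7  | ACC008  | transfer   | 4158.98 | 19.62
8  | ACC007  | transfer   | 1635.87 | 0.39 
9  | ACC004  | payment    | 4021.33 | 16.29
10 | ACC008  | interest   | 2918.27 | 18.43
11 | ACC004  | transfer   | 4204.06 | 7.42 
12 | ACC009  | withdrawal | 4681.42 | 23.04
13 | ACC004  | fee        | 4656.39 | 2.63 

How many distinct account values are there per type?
SELECT type, COUNT(DISTINCT account)
FROM transactions
GROUP BY type

Result:
  fee: 2 distinct
  interest: 1 distinct
  payment: 1 distinct
  transfer: 4 distinct
  withdrawal: 3 distinct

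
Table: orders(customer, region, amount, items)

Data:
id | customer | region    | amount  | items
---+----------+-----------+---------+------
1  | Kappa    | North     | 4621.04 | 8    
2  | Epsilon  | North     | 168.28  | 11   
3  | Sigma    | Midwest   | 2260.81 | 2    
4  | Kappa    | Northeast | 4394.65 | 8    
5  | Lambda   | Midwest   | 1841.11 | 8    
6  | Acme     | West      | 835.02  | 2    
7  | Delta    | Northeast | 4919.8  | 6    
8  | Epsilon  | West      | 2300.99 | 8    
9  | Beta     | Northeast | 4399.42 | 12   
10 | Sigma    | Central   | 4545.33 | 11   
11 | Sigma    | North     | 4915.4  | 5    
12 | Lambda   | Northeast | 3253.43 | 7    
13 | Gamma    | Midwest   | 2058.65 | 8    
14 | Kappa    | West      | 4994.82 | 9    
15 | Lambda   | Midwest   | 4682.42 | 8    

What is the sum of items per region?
SELECT region, SUM(items) as result
FROM orders
GROUP BY region

Result:
  Central: 11
  Midwest: 26
  North: 24
  Northeast: 33
  West: 19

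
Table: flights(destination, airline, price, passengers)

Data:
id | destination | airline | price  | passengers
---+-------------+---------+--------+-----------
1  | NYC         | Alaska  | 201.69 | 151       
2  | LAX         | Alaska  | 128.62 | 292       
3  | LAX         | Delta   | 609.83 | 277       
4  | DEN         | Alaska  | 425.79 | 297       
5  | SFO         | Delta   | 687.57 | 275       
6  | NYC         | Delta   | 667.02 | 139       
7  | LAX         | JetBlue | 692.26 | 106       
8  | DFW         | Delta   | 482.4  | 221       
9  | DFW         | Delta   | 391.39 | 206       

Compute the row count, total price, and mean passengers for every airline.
SELECT airline,
       COUNT(*) as cnt,
       SUM(price) as total_price,
       AVG(passengers) as avg_passengers
FROM flights
GROUP BY airline

Result:
  Alaska: 3 records, 756.10 total price, 246.67 avg passengers
  Delta: 5 records, 2838.21 total price, 223.60 avg passengers
  JetBlue: 1 records, 692.26 total price, 106.00 avg passengers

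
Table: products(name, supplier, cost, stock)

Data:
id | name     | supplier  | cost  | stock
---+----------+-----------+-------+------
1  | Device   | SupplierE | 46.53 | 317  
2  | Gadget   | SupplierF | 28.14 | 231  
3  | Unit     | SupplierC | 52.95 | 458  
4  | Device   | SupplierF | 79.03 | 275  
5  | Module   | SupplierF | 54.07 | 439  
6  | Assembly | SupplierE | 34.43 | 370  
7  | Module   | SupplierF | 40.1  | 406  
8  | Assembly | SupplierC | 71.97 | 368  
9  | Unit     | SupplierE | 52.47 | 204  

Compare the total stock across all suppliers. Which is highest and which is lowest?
SELECT supplier, SUM(stock)
FROM products
GROUP BY supplier
ORDER BY SUM(stock)

All groups:
  SupplierC: 826
  SupplierE: 891
  SupplierF: 1351

Highest: SupplierF (1351)
Lowest: SupplierC (826)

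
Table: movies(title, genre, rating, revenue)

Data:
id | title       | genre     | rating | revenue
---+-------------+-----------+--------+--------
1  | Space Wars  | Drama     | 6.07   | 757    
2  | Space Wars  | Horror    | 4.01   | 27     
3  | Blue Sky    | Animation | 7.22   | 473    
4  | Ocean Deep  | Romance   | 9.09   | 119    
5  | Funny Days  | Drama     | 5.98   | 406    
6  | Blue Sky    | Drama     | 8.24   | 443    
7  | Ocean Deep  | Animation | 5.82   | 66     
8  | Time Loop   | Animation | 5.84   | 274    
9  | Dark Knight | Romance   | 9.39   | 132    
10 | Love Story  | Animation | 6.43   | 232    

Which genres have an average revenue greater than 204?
SELECT genre, AVG(revenue)
FROM movies
GROUP BY genre
HAVING AVG(revenue) > 204

Result:
  Animation: avg=261.25
  Drama: avg=535.33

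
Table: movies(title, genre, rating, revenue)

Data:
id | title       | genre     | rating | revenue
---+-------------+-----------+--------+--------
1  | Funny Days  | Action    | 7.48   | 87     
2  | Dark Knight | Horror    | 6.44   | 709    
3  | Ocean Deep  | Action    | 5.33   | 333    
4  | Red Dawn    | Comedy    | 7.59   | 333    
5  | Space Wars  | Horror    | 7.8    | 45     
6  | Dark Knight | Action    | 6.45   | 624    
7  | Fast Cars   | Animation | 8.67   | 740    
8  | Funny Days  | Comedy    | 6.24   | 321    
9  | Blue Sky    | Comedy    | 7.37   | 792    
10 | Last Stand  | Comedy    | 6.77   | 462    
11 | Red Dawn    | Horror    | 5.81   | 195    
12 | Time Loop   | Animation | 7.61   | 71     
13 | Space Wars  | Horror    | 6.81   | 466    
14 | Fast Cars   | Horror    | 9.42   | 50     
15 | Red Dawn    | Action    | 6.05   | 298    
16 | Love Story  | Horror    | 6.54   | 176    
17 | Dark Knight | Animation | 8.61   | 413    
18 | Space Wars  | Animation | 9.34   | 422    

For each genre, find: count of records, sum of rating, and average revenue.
SELECT genre,
       COUNT(*) as cnt,
       SUM(rating) as total_rating,
       AVG(revenue) as avg_revenue
FROM movies
GROUP BY genre

Result:
  Action: 4 records, 25.31 total rating, 335.50 avg revenue
  Animation: 4 records, 34.23 total rating, 411.50 avg revenue
  Comedy: 4 records, 27.97 total rating, 477.00 avg revenue
  Horror: 6 records, 42.82 total rating, 273.50 avg revenue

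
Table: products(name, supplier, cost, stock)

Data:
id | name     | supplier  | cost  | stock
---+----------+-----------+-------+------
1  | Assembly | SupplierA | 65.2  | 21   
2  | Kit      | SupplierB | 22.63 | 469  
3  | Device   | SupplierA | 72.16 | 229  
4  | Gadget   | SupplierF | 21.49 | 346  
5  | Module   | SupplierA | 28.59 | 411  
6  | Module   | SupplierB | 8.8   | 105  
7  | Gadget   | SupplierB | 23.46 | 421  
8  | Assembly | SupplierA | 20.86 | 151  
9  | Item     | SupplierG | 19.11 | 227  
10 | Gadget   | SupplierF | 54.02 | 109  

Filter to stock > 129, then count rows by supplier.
SELECT supplier, COUNT(*)
FROM products
WHERE stock > 129
GROUP BY supplier

Note: WHERE filters rows before grouping.

Result:
  SupplierA: 3
  SupplierB: 2
  SupplierF: 1
  SupplierG: 1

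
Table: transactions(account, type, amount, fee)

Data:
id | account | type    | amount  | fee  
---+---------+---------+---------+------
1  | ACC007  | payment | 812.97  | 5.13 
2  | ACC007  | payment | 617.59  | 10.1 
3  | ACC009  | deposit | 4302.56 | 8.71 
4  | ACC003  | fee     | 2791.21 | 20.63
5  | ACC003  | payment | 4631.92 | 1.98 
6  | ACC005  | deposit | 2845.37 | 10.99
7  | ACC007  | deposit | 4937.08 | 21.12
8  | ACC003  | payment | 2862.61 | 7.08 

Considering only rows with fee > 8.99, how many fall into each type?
SELECT type, COUNT(*)
FROM transactions
WHERE fee > 8.99
GROUP BY type

Note: WHERE filters rows before grouping.

Result:
  deposit: 2
  fee: 1
  payment: 1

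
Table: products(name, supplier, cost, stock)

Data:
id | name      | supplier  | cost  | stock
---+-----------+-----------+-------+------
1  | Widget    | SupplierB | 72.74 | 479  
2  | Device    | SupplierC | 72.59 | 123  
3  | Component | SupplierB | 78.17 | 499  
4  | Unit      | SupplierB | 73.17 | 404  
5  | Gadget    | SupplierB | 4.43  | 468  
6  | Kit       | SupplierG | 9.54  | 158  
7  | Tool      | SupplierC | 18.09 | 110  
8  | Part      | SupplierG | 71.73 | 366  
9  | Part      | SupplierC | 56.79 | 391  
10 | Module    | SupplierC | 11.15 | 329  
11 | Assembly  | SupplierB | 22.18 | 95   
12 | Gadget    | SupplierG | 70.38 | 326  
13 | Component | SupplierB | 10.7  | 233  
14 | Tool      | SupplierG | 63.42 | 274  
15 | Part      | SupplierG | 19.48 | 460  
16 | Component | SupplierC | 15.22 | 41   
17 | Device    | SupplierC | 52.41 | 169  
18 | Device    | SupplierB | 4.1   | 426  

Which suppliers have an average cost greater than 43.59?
SELECT supplier, AVG(cost)
FROM products
GROUP BY supplier
HAVING AVG(cost) > 43.59

Result:
  SupplierG: avg=46.91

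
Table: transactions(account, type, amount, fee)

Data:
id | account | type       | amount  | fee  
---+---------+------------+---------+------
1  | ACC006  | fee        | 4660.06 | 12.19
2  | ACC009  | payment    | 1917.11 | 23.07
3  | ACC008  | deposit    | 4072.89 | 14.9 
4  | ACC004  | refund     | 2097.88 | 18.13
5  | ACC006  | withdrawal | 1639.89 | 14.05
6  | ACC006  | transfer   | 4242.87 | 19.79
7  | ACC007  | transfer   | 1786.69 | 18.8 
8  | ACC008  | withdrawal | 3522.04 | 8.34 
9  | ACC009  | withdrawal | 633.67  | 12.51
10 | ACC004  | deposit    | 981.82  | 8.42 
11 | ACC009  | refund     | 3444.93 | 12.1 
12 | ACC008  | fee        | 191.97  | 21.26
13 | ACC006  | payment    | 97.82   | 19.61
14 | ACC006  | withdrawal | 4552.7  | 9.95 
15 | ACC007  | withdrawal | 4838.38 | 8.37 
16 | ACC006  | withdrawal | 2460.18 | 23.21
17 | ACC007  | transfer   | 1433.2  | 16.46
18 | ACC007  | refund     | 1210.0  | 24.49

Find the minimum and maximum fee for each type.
SELECT type, MIN(fee), MAX(fee)
FROM transactions
GROUP BY type

Result:
  deposit: min=8.42, max=14.90
  fee: min=12.19, max=21.26
  payment: min=19.61, max=23.07
  refund: min=12.10, max=24.49
  transfer: min=16.46, max=19.79
  withdrawal: min=8.34, max=23.21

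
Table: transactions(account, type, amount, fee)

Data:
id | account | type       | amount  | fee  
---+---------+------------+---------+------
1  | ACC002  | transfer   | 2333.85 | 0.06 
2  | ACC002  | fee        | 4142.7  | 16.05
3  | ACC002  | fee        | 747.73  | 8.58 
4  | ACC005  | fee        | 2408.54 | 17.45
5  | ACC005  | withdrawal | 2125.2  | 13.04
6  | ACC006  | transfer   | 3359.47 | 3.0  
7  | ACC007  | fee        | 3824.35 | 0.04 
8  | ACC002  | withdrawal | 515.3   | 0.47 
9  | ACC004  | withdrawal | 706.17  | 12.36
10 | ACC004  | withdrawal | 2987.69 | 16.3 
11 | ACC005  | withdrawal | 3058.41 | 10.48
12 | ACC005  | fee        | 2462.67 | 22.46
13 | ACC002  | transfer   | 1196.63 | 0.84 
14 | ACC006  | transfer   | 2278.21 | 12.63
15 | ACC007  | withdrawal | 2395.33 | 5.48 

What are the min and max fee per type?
SELECT type, MIN(fee), MAX(fee)
FROM transactions
GROUP BY type

Result:
  fee: min=0.04, max=22.46
  transfer: min=0.06, max=12.63
  withdrawal: min=0.47, max=16.30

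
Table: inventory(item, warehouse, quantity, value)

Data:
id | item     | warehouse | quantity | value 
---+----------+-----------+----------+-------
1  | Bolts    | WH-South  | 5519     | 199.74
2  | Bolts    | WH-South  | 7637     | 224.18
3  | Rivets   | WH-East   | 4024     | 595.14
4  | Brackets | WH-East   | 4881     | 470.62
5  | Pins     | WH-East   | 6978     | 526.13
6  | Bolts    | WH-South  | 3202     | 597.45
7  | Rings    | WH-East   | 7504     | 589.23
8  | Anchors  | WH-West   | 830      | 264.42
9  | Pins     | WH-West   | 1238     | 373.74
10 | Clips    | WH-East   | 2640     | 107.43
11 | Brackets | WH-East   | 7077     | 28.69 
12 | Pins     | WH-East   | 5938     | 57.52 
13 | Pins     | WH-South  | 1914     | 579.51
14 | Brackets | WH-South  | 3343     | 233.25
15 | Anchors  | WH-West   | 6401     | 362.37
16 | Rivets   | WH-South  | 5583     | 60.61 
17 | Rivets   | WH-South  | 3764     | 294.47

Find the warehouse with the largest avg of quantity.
SELECT warehouse, AVG(quantity) as val
FROM inventory
GROUP BY warehouse
ORDER BY val DESC
LIMIT 1

Result: WH-East with avg(quantity) = 5577.43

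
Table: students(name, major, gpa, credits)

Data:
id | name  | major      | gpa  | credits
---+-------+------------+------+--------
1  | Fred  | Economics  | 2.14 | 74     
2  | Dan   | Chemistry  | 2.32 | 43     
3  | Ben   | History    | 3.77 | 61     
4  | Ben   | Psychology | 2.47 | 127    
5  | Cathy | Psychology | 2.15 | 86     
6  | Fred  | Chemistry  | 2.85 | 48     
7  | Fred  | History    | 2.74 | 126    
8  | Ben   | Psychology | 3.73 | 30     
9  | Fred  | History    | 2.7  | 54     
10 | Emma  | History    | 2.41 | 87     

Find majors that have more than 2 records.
SELECT major, COUNT(*) as cnt
FROM students
GROUP BY major
HAVING COUNT(*) > 2

Result:
  History: 4
  Psychology: 3

Note: HAVING filters groups after aggregation, WHERE filters rows before.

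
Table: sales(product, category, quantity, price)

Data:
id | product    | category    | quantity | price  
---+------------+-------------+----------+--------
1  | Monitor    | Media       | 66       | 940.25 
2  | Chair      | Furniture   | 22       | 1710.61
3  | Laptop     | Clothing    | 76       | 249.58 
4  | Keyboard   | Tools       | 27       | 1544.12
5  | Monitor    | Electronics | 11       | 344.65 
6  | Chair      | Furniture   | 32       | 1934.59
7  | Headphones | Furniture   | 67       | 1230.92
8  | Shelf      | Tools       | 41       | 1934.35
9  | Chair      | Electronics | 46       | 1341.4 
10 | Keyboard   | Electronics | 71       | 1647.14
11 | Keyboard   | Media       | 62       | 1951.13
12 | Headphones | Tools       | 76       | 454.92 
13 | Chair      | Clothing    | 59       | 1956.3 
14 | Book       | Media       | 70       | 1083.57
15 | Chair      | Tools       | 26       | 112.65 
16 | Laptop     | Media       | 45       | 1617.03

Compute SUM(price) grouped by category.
SELECT category, SUM(price) as result
FROM sales
GROUP BY category

Result:
  Clothing: 2205.88
  Electronics: 3333.19
  Furniture: 4876.12
  Media: 5591.98
  Tools: 4046.04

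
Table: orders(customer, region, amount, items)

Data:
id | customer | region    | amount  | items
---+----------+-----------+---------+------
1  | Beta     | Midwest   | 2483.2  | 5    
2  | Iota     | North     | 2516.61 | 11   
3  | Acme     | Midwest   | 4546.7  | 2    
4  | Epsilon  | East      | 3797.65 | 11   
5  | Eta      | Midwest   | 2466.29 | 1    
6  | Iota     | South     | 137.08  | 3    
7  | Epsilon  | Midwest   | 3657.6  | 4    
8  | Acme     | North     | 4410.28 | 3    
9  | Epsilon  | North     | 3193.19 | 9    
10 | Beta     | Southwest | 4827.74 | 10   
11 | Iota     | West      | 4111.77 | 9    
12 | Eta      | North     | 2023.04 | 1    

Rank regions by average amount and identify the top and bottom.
SELECT region, AVG(amount)
FROM orders
GROUP BY region
ORDER BY AVG(amount)

All groups:
  South: 137.08
  North: 3035.78
  Midwest: 3288.45
  East: 3797.65
  West: 4111.77
  Southwest: 4827.74

Highest: Southwest (4827.74)
Lowest: South (137.08)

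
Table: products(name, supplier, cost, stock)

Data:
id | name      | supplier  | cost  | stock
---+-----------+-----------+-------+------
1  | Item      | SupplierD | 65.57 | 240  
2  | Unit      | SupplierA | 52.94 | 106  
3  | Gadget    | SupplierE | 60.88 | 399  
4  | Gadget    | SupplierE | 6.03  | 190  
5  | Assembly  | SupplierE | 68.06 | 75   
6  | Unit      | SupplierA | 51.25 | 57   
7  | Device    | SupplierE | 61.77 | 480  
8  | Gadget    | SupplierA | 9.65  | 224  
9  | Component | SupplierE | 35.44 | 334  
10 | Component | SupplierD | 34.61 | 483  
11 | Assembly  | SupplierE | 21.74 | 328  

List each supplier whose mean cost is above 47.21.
SELECT supplier, AVG(cost)
FROM products
GROUP BY supplier
HAVING AVG(cost) > 47.21

Result:
  SupplierD: avg=50.09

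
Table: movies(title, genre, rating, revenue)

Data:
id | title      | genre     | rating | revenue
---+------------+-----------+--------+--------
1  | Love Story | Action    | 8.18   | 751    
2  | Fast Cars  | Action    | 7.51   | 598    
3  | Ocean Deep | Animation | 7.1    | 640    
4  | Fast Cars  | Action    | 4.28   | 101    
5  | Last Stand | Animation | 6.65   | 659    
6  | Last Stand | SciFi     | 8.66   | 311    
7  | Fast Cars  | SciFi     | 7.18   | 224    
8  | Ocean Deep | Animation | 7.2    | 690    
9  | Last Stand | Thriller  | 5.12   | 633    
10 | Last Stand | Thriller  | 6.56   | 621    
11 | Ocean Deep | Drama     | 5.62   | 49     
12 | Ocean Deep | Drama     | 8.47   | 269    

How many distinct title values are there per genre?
SELECT genre, COUNT(DISTINCT title)
FROM movies
GROUP BY genre

Result:
  Action: 2 distinct
  Animation: 2 distinct
  Drama: 1 distinct
  SciFi: 2 distinct
  Thriller: 1 distinct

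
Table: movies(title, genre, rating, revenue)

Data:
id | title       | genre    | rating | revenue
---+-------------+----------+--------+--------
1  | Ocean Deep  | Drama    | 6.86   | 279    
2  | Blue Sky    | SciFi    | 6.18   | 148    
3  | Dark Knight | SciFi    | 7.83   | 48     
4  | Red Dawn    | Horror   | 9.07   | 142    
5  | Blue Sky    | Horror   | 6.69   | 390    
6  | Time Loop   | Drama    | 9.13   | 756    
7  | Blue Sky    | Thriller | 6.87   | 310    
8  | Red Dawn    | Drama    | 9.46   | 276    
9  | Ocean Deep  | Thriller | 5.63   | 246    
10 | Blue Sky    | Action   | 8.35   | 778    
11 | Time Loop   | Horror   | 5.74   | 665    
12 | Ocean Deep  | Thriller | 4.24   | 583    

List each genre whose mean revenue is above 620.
SELECT genre, AVG(revenue)
FROM movies
GROUP BY genre
HAVING AVG(revenue) > 620

Result:
  Action: avg=778.00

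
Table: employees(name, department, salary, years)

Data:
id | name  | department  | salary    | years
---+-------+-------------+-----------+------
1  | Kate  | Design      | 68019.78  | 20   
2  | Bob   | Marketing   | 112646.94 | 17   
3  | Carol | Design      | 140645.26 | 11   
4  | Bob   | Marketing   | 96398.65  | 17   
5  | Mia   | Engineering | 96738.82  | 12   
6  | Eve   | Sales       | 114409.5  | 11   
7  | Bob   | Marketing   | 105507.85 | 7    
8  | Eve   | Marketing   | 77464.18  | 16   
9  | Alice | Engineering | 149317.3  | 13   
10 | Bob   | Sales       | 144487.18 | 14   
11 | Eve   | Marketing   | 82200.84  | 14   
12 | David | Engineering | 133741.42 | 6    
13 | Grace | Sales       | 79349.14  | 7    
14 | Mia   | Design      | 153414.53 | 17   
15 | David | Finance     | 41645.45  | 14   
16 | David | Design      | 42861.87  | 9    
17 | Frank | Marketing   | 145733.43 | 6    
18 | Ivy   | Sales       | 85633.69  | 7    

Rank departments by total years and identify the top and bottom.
SELECT department, SUM(years)
FROM employees
GROUP BY department
ORDER BY SUM(years)

All groups:
  Finance: 14
  Engineering: 31
  Sales: 39
  Design: 57
  Marketing: 77

Highest: Marketing (77)
Lowest: Finance (14)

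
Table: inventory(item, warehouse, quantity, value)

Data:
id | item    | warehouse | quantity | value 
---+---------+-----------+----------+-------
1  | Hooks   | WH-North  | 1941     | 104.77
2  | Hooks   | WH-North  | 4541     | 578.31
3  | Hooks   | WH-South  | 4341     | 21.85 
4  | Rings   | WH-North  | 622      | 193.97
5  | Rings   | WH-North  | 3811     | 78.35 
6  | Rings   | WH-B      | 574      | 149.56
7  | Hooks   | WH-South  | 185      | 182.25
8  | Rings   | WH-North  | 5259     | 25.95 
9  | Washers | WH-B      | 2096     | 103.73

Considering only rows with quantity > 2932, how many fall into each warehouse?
SELECT warehouse, COUNT(*)
FROM inventory
WHERE quantity > 2932
GROUP BY warehouse

Note: WHERE filters rows before grouping.

Result:
  WH-North: 3
  WH-South: 1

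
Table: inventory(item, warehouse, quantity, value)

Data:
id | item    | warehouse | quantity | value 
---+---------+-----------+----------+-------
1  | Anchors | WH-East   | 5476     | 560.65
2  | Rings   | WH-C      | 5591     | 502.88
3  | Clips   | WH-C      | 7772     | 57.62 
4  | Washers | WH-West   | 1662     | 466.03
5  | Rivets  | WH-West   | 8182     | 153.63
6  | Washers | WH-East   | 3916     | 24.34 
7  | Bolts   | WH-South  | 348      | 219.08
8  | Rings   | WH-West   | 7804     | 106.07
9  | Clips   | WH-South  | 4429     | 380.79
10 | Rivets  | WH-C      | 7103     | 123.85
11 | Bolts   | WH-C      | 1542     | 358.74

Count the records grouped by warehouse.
SELECT warehouse, COUNT(*) as count
FROM inventory
GROUP BY warehouse

Result:
  WH-C: 4
  WH-East: 2
  WH-South: 2
  WH-West: 3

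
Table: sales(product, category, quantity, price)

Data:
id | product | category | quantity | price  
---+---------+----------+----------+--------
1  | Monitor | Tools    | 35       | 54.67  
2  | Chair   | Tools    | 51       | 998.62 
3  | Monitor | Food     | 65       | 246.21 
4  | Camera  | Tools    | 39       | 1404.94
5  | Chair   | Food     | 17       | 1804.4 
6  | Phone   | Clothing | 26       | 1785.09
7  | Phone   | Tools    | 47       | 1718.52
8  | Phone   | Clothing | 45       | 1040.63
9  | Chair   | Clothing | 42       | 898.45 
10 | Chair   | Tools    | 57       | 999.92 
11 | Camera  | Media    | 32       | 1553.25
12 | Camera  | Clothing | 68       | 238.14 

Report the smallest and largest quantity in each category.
SELECT category, MIN(quantity), MAX(quantity)
FROM sales
GROUP BY category

Result:
  Clothing: min=26, max=68
  Food: min=17, max=65
  Media: min=32, max=32
  Tools: min=35, max=57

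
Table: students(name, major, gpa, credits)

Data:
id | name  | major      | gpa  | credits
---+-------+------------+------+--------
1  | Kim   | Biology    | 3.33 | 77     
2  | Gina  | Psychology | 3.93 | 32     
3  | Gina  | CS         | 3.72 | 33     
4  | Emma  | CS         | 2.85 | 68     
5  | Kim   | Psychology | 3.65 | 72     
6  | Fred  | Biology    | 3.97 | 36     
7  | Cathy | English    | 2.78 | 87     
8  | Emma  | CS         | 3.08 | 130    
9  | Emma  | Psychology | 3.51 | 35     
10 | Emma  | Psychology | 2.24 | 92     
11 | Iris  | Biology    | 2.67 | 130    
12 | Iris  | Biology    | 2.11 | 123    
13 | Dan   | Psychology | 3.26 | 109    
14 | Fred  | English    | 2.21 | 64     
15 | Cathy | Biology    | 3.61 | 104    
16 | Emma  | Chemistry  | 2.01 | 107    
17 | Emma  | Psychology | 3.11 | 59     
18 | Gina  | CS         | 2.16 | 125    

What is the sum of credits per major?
SELECT major, SUM(credits) as result
FROM students
GROUP BY major

Result:
  Biology: 470
  CS: 356
  Chemistry: 107
  English: 151
  Psychology: 399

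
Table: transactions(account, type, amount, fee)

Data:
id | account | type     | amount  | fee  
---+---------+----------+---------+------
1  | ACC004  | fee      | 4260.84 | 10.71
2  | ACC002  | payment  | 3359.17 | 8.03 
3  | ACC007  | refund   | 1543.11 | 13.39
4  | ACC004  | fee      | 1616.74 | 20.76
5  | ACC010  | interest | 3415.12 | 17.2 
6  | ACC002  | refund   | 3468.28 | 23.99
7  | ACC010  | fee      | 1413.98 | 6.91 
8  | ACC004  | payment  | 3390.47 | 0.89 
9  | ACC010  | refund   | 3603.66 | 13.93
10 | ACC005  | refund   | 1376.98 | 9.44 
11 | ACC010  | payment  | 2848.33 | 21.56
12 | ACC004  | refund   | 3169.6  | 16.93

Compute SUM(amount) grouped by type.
SELECT type, SUM(amount) as result
FROM transactions
GROUP BY type

Result:
  fee: 7291.56
  interest: 3415.12
  payment: 9597.97
  refund: 13161.63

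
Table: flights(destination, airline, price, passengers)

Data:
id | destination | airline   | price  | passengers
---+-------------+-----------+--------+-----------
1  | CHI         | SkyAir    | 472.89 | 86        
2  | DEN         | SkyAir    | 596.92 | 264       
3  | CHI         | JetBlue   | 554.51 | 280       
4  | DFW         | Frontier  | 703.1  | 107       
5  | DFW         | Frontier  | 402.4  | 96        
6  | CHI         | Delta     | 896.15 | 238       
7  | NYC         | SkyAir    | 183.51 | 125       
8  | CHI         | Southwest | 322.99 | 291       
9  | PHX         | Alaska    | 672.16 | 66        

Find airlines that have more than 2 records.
SELECT airline, COUNT(*) as cnt
FROM flights
GROUP BY airline
HAVING COUNT(*) > 2

Result:
  SkyAir: 3

Note: HAVING filters groups after aggregation, WHERE filters rows before.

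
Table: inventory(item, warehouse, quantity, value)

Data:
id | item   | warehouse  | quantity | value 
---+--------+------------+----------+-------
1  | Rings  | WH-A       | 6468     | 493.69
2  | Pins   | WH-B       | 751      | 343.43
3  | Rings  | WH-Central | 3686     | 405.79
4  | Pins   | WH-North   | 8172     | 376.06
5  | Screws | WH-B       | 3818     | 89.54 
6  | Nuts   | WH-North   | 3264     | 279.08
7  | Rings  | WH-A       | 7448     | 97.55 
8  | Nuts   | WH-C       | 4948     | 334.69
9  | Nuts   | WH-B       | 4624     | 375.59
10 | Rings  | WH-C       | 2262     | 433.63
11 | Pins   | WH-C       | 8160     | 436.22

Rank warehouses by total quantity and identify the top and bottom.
SELECT warehouse, SUM(quantity)
FROM inventory
GROUP BY warehouse
ORDER BY SUM(quantity)

All groups:
  WH-Central: 3686
  WH-B: 9193
  WH-North: 11436
  WH-A: 13916
  WH-C: 15370

Highest: WH-C (15370)
Lowest: WH-Central (3686)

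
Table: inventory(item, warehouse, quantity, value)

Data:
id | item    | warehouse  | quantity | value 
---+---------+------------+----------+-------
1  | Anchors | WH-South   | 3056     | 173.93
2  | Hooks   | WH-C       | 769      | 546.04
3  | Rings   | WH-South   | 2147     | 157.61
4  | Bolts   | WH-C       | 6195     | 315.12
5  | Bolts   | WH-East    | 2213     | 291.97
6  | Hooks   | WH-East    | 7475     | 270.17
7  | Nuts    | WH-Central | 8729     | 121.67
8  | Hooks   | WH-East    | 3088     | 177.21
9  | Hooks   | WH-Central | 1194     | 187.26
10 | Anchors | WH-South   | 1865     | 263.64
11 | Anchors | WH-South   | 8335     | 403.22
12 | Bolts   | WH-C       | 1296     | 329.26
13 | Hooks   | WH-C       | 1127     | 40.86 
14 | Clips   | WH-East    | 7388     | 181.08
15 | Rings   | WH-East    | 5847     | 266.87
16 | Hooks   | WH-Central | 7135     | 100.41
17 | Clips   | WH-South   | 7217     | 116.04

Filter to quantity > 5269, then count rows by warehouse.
SELECT warehouse, COUNT(*)
FROM inventory
WHERE quantity > 5269
GROUP BY warehouse

Note: WHERE filters rows before grouping.

Result:
  WH-C: 1
  WH-Central: 2
  WH-East: 3
  WH-South: 2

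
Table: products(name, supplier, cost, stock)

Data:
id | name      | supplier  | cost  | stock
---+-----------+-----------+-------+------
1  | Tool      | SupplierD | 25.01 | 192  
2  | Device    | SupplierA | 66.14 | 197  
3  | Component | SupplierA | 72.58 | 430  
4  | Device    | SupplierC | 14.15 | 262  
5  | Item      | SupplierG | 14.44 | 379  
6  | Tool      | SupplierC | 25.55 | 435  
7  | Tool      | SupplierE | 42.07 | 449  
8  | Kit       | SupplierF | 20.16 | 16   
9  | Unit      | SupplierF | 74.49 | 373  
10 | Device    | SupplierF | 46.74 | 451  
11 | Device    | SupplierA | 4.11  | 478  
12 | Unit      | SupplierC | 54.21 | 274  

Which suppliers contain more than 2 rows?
SELECT supplier, COUNT(*) as cnt
FROM products
GROUP BY supplier
HAVING COUNT(*) > 2

Result:
  SupplierA: 3
  SupplierC: 3
  SupplierF: 3

Note: HAVING filters groups after aggregation, WHERE filters rows before.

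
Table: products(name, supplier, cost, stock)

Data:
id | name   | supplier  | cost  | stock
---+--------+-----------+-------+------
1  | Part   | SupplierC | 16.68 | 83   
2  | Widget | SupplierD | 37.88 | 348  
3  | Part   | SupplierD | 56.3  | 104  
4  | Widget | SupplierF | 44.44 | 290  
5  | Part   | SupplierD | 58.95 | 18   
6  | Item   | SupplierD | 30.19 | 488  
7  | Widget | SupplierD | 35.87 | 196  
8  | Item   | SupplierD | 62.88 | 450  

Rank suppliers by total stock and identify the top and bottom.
SELECT supplier, SUM(stock)
FROM products
GROUP BY supplier
ORDER BY SUM(stock)

All groups:
  SupplierC: 83
  SupplierF: 290
  SupplierD: 1604

Highest: SupplierD (1604)
Lowest: SupplierC (83)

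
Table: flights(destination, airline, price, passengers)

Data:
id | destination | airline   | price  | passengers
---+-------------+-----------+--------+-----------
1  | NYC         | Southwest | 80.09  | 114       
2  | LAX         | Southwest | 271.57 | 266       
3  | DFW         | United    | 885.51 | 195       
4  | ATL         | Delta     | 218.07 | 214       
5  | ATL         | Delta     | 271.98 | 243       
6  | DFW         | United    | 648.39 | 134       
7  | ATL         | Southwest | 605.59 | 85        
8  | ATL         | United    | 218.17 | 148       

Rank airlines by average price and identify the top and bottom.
SELECT airline, AVG(price)
FROM flights
GROUP BY airline
ORDER BY AVG(price)

All groups:
  Delta: 245.03
  Southwest: 319.08
  United: 584.02

Highest: United (584.02)
Lowest: Delta (245.03)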